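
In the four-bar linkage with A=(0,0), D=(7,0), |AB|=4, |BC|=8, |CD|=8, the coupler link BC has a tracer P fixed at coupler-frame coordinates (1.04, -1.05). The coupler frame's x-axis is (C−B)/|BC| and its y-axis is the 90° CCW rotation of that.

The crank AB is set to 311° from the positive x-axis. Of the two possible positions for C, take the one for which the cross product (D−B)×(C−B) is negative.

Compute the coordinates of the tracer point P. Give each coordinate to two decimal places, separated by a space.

A=(0,0), D=(7.00,0)
B = A + 4.00·(cos311°, sin311°) = (2.6242, -3.0188)
|BD| = 5.3161
circle(B,8.00) ∩ circle(D,8.00): a=2.6580, h=7.5455
  candidates: C₊=(0.5273,4.7014) cross=40.113; C₋=(9.0970,-7.7203) cross=-40.113
  mode - wants cross < 0 → take C=(9.0970,-7.7203) (cross=-40.113)
ex = (C−B)/|BC| = (0.8091,-0.5877); ey = (0.5877,0.8091)
P = B + 1.04·ex + -1.05·ey = (2.8486,-4.4796)

2.85 -4.48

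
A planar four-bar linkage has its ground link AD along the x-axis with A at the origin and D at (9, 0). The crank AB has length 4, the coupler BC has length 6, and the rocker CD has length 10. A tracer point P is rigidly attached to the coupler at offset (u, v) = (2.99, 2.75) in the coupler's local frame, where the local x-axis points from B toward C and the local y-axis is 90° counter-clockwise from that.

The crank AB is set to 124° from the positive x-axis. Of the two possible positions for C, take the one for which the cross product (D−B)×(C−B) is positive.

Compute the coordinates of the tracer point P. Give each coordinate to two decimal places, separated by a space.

-1.87 7.36

A=(0,0), D=(9.00,0)
B = A + 4.00·(cos124°, sin124°) = (-2.2368, 3.3162)
|BD| = 11.7159
circle(B,6.00) ∩ circle(D,10.00): a=3.1266, h=5.1210
  candidates: C₊=(2.2115,7.3427) cross=59.997; C₋=(-0.6875,-2.4804) cross=-59.997
  mode + wants cross > 0 → take C=(2.2115,7.3427) (cross=59.997)
ex = (C−B)/|BC| = (0.7414,0.6711); ey = (-0.6711,0.7414)
P = B + 2.99·ex + 2.75·ey = (-1.8656,7.3615)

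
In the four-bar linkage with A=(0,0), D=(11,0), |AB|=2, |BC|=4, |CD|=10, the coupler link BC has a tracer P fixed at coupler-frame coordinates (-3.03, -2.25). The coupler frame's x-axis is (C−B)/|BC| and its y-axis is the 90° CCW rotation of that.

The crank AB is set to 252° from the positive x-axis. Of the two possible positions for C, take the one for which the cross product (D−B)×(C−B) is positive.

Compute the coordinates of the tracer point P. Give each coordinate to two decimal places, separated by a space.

A=(0,0), D=(11.00,0)
B = A + 2.00·(cos252°, sin252°) = (-0.6180, -1.9021)
|BD| = 11.7727
circle(B,4.00) ∩ circle(D,10.00): a=2.3188, h=3.2593
  candidates: C₊=(1.1437,1.6890) cross=38.371; C₋=(2.1969,-4.7440) cross=-38.371
  mode + wants cross > 0 → take C=(1.1437,1.6890) (cross=38.371)
ex = (C−B)/|BC| = (0.4404,0.8978); ey = (-0.8978,0.4404)
P = B + -3.03·ex + -2.25·ey = (0.0675,-5.6134)

0.07 -5.61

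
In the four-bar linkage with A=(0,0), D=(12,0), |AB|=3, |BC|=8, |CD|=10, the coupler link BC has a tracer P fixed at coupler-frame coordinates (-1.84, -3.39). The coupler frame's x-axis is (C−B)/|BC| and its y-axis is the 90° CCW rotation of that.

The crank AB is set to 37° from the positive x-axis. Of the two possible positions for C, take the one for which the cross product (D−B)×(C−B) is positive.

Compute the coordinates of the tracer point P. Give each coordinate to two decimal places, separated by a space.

A=(0,0), D=(12.00,0)
B = A + 3.00·(cos37°, sin37°) = (2.3959, 1.8054)
|BD| = 9.7723
circle(B,8.00) ∩ circle(D,10.00): a=3.0442, h=7.3982
  candidates: C₊=(6.7545,8.5138) cross=72.297; C₋=(4.0209,-6.0278) cross=-72.297
  mode + wants cross > 0 → take C=(6.7545,8.5138) (cross=72.297)
ex = (C−B)/|BC| = (0.5448,0.8385); ey = (-0.8385,0.5448)
P = B + -1.84·ex + -3.39·ey = (4.2361,-1.5845)

4.24 -1.58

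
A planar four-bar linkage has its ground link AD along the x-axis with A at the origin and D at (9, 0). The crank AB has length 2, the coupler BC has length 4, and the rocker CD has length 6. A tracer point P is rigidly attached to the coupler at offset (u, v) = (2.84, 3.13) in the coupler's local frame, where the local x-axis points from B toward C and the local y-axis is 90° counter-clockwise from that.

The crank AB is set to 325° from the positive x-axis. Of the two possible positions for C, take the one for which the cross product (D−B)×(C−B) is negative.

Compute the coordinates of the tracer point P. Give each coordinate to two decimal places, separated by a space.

5.86 -0.91

A=(0,0), D=(9.00,0)
B = A + 2.00·(cos325°, sin325°) = (1.6383, -1.1472)
|BD| = 7.4505
circle(B,4.00) ∩ circle(D,6.00): a=2.3831, h=3.2126
  candidates: C₊=(3.4983,2.3941) cross=23.936; C₋=(4.4876,-3.9545) cross=-23.936
  mode - wants cross < 0 → take C=(4.4876,-3.9545) (cross=-23.936)
ex = (C−B)/|BC| = (0.7123,-0.7018); ey = (0.7018,0.7123)
P = B + 2.84·ex + 3.13·ey = (5.8581,-0.9108)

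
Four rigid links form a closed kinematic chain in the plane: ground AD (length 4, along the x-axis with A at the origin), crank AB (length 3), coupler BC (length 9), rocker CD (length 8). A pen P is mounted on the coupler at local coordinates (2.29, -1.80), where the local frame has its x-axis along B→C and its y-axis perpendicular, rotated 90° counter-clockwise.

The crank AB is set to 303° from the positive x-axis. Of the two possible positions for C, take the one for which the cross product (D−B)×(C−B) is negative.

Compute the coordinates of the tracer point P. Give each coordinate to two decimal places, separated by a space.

3.36 -4.86

A=(0,0), D=(4.00,0)
B = A + 3.00·(cos303°, sin303°) = (1.6339, -2.5160)
|BD| = 3.4538
circle(B,9.00) ∩ circle(D,8.00): a=4.1880, h=7.9662
  candidates: C₊=(-1.3003,5.9922) cross=27.514; C₋=(10.3062,-4.9226) cross=-27.514
  mode - wants cross < 0 → take C=(10.3062,-4.9226) (cross=-27.514)
ex = (C−B)/|BC| = (0.9636,-0.2674); ey = (0.2674,0.9636)
P = B + 2.29·ex + -1.80·ey = (3.3592,-4.8628)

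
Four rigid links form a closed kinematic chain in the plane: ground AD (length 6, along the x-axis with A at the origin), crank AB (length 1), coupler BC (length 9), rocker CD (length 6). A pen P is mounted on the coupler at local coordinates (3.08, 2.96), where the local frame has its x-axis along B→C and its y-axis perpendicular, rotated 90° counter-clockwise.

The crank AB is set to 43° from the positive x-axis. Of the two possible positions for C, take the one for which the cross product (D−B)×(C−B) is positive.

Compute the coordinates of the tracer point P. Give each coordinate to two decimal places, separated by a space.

1.73 4.84

A=(0,0), D=(6.00,0)
B = A + 1.00·(cos43°, sin43°) = (0.7314, 0.6820)
|BD| = 5.3126
circle(B,9.00) ∩ circle(D,6.00): a=6.8915, h=5.7885
  candidates: C₊=(8.3089,5.5379) cross=30.752; C₋=(6.8228,-5.9433) cross=-30.752
  mode + wants cross > 0 → take C=(8.3089,5.5379) (cross=30.752)
ex = (C−B)/|BC| = (0.8420,0.5395); ey = (-0.5395,0.8420)
P = B + 3.08·ex + 2.96·ey = (1.7275,4.8360)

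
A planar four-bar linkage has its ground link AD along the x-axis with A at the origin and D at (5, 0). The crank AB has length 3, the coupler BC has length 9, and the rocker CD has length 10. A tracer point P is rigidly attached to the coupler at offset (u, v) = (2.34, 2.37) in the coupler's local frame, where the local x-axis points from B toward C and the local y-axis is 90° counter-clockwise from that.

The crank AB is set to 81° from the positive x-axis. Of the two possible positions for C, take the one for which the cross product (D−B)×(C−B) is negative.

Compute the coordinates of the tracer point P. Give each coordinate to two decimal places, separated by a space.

A=(0,0), D=(5.00,0)
B = A + 3.00·(cos81°, sin81°) = (0.4693, 2.9631)
|BD| = 5.4136
circle(B,9.00) ∩ circle(D,10.00): a=0.9520, h=8.9495
  candidates: C₊=(6.1644,9.9320) cross=48.449; C₋=(-3.6324,-5.0479) cross=-48.449
  mode - wants cross < 0 → take C=(-3.6324,-5.0479) (cross=-48.449)
ex = (C−B)/|BC| = (-0.4557,-0.8901); ey = (0.8901,-0.4557)
P = B + 2.34·ex + 2.37·ey = (1.5124,-0.1999)

1.51 -0.20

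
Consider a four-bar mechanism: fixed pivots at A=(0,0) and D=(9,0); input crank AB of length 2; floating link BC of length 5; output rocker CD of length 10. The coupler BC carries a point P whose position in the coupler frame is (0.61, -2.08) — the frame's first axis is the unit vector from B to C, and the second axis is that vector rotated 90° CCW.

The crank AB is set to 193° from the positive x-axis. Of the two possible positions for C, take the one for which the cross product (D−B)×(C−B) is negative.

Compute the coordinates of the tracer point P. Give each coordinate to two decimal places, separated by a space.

-3.53 -1.93

A=(0,0), D=(9.00,0)
B = A + 2.00·(cos193°, sin193°) = (-1.9487, -0.4499)
|BD| = 10.9580
circle(B,5.00) ∩ circle(D,10.00): a=2.0568, h=4.5574
  candidates: C₊=(-0.0808,4.1881) cross=49.939; C₋=(0.2935,-4.9190) cross=-49.939
  mode - wants cross < 0 → take C=(0.2935,-4.9190) (cross=-49.939)
ex = (C−B)/|BC| = (0.4484,-0.8938); ey = (0.8938,0.4484)
P = B + 0.61·ex + -2.08·ey = (-3.5343,-1.9279)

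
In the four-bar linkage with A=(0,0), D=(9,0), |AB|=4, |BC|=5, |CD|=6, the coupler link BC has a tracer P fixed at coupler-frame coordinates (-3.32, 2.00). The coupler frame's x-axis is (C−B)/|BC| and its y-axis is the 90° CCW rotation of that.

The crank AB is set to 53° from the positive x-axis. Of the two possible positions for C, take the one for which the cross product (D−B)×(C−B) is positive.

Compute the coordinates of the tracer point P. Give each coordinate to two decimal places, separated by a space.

-1.46 3.37

A=(0,0), D=(9.00,0)
B = A + 4.00·(cos53°, sin53°) = (2.4073, 3.1945)
|BD| = 7.3259
circle(B,5.00) ∩ circle(D,6.00): a=2.9122, h=4.0644
  candidates: C₊=(6.8003,5.5822) cross=29.775; C₋=(3.2557,-1.7329) cross=-29.775
  mode + wants cross > 0 → take C=(6.8003,5.5822) (cross=29.775)
ex = (C−B)/|BC| = (0.8786,0.4775); ey = (-0.4775,0.8786)
P = B + -3.32·ex + 2.00·ey = (-1.4648,3.3663)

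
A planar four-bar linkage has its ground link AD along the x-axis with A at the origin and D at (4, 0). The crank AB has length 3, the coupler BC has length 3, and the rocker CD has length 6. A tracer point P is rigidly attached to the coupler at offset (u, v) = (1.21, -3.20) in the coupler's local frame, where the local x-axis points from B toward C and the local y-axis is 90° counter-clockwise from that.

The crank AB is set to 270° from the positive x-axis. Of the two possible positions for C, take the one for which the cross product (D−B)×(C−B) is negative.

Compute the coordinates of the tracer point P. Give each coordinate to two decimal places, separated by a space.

-2.02 -5.76

A=(0,0), D=(4.00,0)
B = A + 3.00·(cos270°, sin270°) = (-0.0000, -3.0000)
|BD| = 5.0000
circle(B,3.00) ∩ circle(D,6.00): a=-0.2000, h=2.9933
  candidates: C₊=(-1.9560,-0.7253) cross=14.967; C₋=(1.6360,-5.5147) cross=-14.967
  mode - wants cross < 0 → take C=(1.6360,-5.5147) (cross=-14.967)
ex = (C−B)/|BC| = (0.5453,-0.8382); ey = (0.8382,0.5453)
P = B + 1.21·ex + -3.20·ey = (-2.0225,-5.7593)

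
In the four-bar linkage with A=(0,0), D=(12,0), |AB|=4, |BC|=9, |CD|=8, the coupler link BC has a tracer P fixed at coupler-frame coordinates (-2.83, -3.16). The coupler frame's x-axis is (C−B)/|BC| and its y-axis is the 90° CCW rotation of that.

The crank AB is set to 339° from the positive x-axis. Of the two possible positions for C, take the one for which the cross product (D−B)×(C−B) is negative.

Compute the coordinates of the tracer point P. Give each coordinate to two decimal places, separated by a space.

A=(0,0), D=(12.00,0)
B = A + 4.00·(cos339°, sin339°) = (3.7343, -1.4335)
|BD| = 8.3891
circle(B,9.00) ∩ circle(D,8.00): a=5.2078, h=7.3403
  candidates: C₊=(7.6112,6.6887) cross=61.578; C₋=(10.1197,-7.7759) cross=-61.578
  mode - wants cross < 0 → take C=(10.1197,-7.7759) (cross=-61.578)
ex = (C−B)/|BC| = (0.7095,-0.7047); ey = (0.7047,0.7095)
P = B + -2.83·ex + -3.16·ey = (-0.5004,-1.6811)

-0.50 -1.68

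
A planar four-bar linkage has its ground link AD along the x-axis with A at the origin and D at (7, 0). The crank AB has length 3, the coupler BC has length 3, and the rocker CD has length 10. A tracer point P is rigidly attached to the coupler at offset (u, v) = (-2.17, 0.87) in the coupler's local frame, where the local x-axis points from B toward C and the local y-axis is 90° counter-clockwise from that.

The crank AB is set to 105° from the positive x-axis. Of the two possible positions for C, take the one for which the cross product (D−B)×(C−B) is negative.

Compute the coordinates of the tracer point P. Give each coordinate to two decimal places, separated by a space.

1.40 3.75

A=(0,0), D=(7.00,0)
B = A + 3.00·(cos105°, sin105°) = (-0.7765, 2.8978)
|BD| = 8.2988
circle(B,3.00) ∩ circle(D,10.00): a=-1.3333, h=2.6874
  candidates: C₊=(-1.0874,5.8816) cross=22.303; C₋=(-2.9642,0.8451) cross=-22.303
  mode - wants cross < 0 → take C=(-2.9642,0.8451) (cross=-22.303)
ex = (C−B)/|BC| = (-0.7293,-0.6842); ey = (0.6842,-0.7293)
P = B + -2.17·ex + 0.87·ey = (1.4013,3.7481)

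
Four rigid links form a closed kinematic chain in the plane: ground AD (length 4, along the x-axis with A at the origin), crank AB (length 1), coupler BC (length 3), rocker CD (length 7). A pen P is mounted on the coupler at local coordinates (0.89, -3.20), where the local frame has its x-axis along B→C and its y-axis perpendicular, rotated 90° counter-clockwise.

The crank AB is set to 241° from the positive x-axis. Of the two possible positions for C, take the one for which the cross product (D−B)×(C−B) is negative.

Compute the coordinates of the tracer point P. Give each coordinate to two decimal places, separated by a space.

A=(0,0), D=(4.00,0)
B = A + 1.00·(cos241°, sin241°) = (-0.4848, -0.8746)
|BD| = 4.5693
circle(B,3.00) ∩ circle(D,7.00): a=-2.0924, h=2.1499
  candidates: C₊=(-2.9500,0.8350) cross=9.823; C₋=(-2.1270,-3.3852) cross=-9.823
  mode - wants cross < 0 → take C=(-2.1270,-3.3852) (cross=-9.823)
ex = (C−B)/|BC| = (-0.5474,-0.8369); ey = (0.8369,-0.5474)
P = B + 0.89·ex + -3.20·ey = (-3.6500,0.1322)

-3.65 0.13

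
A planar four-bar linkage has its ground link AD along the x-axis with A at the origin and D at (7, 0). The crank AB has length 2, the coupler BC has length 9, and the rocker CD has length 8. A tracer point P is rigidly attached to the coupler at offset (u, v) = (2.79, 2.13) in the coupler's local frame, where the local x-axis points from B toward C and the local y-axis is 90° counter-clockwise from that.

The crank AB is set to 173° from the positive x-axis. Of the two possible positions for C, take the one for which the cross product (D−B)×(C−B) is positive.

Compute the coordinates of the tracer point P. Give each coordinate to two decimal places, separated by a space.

-1.90 3.75

A=(0,0), D=(7.00,0)
B = A + 2.00·(cos173°, sin173°) = (-1.9851, 0.2437)
|BD| = 8.9884
circle(B,9.00) ∩ circle(D,8.00): a=5.4399, h=7.1699
  candidates: C₊=(3.6472,7.2635) cross=64.446; C₋=(3.2583,-7.0711) cross=-64.446
  mode + wants cross > 0 → take C=(3.6472,7.2635) (cross=64.446)
ex = (C−B)/|BC| = (0.6258,0.7800); ey = (-0.7800,0.6258)
P = B + 2.79·ex + 2.13·ey = (-1.9004,3.7528)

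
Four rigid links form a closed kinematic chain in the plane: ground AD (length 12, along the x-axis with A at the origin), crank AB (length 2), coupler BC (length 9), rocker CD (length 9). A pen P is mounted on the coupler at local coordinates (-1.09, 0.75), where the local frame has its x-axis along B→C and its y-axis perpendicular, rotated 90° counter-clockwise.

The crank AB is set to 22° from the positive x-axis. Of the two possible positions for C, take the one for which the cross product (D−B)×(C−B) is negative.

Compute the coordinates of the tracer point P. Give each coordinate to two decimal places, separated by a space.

A=(0,0), D=(12.00,0)
B = A + 2.00·(cos22°, sin22°) = (1.8544, 0.7492)
|BD| = 10.1733
circle(B,9.00) ∩ circle(D,9.00): a=5.0866, h=7.4247
  candidates: C₊=(7.4740,7.7791) cross=75.533; C₋=(6.3804,-7.0299) cross=-75.533
  mode - wants cross < 0 → take C=(6.3804,-7.0299) (cross=-75.533)
ex = (C−B)/|BC| = (0.5029,-0.8643); ey = (0.8643,0.5029)
P = B + -1.09·ex + 0.75·ey = (1.9545,2.0685)

1.95 2.07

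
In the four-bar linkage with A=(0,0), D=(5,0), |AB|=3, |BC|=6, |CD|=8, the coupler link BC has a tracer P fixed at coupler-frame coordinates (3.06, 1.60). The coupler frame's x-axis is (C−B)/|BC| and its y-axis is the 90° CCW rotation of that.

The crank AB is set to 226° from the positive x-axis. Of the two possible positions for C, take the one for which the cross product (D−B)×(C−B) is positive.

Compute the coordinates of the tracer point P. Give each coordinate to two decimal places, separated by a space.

-3.65 0.92

A=(0,0), D=(5.00,0)
B = A + 3.00·(cos226°, sin226°) = (-2.0840, -2.1580)
|BD| = 7.4054
circle(B,6.00) ∩ circle(D,8.00): a=1.8122, h=5.7198
  candidates: C₊=(-2.0173,3.8416) cross=42.357; C₋=(1.3164,-7.1015) cross=-42.357
  mode + wants cross > 0 → take C=(-2.0173,3.8416) (cross=42.357)
ex = (C−B)/|BC| = (0.0111,0.9999); ey = (-0.9999,0.0111)
P = B + 3.06·ex + 1.60·ey = (-3.6499,0.9196)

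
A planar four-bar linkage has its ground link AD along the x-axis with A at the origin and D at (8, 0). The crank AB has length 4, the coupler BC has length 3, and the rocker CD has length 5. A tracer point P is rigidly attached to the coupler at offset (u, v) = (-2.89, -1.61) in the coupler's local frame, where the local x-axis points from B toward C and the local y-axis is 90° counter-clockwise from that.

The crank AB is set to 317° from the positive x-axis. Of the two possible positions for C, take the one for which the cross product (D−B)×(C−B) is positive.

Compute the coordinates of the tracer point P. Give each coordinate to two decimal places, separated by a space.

4.46 -5.66

A=(0,0), D=(8.00,0)
B = A + 4.00·(cos317°, sin317°) = (2.9254, -2.7280)
|BD| = 5.7614
circle(B,3.00) ∩ circle(D,5.00): a=1.4921, h=2.6026
  candidates: C₊=(3.0073,0.2709) cross=14.995; C₋=(5.4720,-4.3138) cross=-14.995
  mode + wants cross > 0 → take C=(3.0073,0.2709) (cross=14.995)
ex = (C−B)/|BC| = (0.0273,0.9996); ey = (-0.9996,0.0273)
P = B + -2.89·ex + -1.61·ey = (4.4559,-5.6609)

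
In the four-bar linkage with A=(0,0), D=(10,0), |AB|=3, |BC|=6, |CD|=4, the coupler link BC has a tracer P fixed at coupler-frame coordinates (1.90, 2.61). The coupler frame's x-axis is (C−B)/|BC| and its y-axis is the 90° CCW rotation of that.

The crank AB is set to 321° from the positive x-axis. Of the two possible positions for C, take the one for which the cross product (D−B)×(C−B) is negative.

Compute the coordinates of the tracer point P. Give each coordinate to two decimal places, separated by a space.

A=(0,0), D=(10.00,0)
B = A + 3.00·(cos321°, sin321°) = (2.3314, -1.8880)
|BD| = 7.8975
circle(B,6.00) ∩ circle(D,4.00): a=5.2150, h=2.9671
  candidates: C₊=(6.6859,2.2398) cross=23.433; C₋=(8.1045,-3.5224) cross=-23.433
  mode - wants cross < 0 → take C=(8.1045,-3.5224) (cross=-23.433)
ex = (C−B)/|BC| = (0.9622,-0.2724); ey = (0.2724,0.9622)
P = B + 1.90·ex + 2.61·ey = (4.8706,0.1058)

4.87 0.11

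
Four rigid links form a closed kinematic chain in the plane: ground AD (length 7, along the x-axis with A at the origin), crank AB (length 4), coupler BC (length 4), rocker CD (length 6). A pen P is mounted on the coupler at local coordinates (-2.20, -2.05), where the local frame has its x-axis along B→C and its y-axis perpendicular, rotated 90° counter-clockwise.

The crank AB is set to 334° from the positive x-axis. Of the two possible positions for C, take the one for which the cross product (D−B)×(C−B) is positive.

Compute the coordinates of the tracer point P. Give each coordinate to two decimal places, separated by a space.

A=(0,0), D=(7.00,0)
B = A + 4.00·(cos334°, sin334°) = (3.5952, -1.7535)
|BD| = 3.8298
circle(B,4.00) ∩ circle(D,6.00): a=-0.6962, h=3.9390
  candidates: C₊=(1.1728,1.4296) cross=15.085; C₋=(4.7797,-5.5741) cross=-15.085
  mode + wants cross > 0 → take C=(1.1728,1.4296) (cross=15.085)
ex = (C−B)/|BC| = (-0.6056,0.7958); ey = (-0.7958,-0.6056)
P = B + -2.20·ex + -2.05·ey = (6.5588,-2.2627)

6.56 -2.26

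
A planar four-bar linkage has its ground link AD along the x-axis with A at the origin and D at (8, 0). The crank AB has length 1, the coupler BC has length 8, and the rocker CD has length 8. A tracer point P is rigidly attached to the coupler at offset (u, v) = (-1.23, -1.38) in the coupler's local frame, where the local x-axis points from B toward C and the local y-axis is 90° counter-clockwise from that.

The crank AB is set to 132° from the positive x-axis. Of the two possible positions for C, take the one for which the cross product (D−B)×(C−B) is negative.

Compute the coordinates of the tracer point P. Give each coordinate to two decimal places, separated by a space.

A=(0,0), D=(8.00,0)
B = A + 1.00·(cos132°, sin132°) = (-0.6691, 0.7431)
|BD| = 8.7009
circle(B,8.00) ∩ circle(D,8.00): a=4.3505, h=6.7137
  candidates: C₊=(4.2388,7.0607) cross=58.415; C₋=(3.0920,-6.3176) cross=-58.415
  mode - wants cross < 0 → take C=(3.0920,-6.3176) (cross=-58.415)
ex = (C−B)/|BC| = (0.4701,-0.8826); ey = (0.8826,0.4701)
P = B + -1.23·ex + -1.38·ey = (-2.4654,1.1799)

-2.47 1.18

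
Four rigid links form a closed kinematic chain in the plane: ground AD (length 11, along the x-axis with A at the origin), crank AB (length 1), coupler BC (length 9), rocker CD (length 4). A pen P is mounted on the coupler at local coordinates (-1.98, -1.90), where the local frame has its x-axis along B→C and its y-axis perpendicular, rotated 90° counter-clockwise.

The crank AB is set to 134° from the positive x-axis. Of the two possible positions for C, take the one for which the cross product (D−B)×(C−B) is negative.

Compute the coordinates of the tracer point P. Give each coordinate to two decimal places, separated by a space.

-3.20 -0.39

A=(0,0), D=(11.00,0)
B = A + 1.00·(cos134°, sin134°) = (-0.6947, 0.7193)
|BD| = 11.7168
circle(B,9.00) ∩ circle(D,4.00): a=8.6322, h=2.5466
  candidates: C₊=(8.0776,2.7312) cross=29.838; C₋=(7.7649,-2.3525) cross=-29.838
  mode - wants cross < 0 → take C=(7.7649,-2.3525) (cross=-29.838)
ex = (C−B)/|BC| = (0.9400,-0.3413); ey = (0.3413,0.9400)
P = B + -1.98·ex + -1.90·ey = (-3.2043,-0.3908)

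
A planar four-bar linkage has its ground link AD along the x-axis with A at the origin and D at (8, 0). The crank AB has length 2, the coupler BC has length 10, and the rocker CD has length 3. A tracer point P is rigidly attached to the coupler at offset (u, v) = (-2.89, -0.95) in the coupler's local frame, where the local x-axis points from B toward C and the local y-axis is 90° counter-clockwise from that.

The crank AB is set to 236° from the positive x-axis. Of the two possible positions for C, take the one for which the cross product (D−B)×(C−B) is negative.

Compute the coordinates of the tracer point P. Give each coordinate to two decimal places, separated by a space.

-4.10 -2.24

A=(0,0), D=(8.00,0)
B = A + 2.00·(cos236°, sin236°) = (-1.1184, -1.6581)
|BD| = 9.2679
circle(B,10.00) ∩ circle(D,3.00): a=9.5434, h=2.9873
  candidates: C₊=(7.7366,2.9884) cross=27.686; C₋=(8.8055,-2.8898) cross=-27.686
  mode - wants cross < 0 → take C=(8.8055,-2.8898) (cross=-27.686)
ex = (C−B)/|BC| = (0.9924,-0.1232); ey = (0.1232,0.9924)
P = B + -2.89·ex + -0.95·ey = (-4.1034,-2.2449)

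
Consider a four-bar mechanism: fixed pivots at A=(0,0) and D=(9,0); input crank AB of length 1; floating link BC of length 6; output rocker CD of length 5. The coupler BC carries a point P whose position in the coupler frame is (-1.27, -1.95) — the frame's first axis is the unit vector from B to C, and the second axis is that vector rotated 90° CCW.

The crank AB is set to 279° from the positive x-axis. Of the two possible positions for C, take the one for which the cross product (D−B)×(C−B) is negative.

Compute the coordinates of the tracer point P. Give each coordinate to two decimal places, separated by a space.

-1.84 -2.18

A=(0,0), D=(9.00,0)
B = A + 1.00·(cos279°, sin279°) = (0.1564, -0.9877)
|BD| = 8.8985
circle(B,6.00) ∩ circle(D,5.00): a=5.0674, h=3.2128
  candidates: C₊=(4.8359,2.7677) cross=28.589; C₋=(5.5491,-3.6182) cross=-28.589
  mode - wants cross < 0 → take C=(5.5491,-3.6182) (cross=-28.589)
ex = (C−B)/|BC| = (0.8988,-0.4384); ey = (0.4384,0.8988)
P = B + -1.27·ex + -1.95·ey = (-1.8399,-2.1835)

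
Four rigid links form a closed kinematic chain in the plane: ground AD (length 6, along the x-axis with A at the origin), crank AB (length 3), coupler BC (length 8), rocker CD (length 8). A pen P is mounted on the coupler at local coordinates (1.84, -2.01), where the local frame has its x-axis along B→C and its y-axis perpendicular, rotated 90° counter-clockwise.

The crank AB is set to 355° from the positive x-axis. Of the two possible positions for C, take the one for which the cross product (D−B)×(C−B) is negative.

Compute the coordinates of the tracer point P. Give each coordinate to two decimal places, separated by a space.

A=(0,0), D=(6.00,0)
B = A + 3.00·(cos355°, sin355°) = (2.9886, -0.2615)
|BD| = 3.0227
circle(B,8.00) ∩ circle(D,8.00): a=1.5114, h=7.8559
  candidates: C₊=(3.8148,7.6958) cross=23.747; C₋=(5.1738,-7.9572) cross=-23.747
  mode - wants cross < 0 → take C=(5.1738,-7.9572) (cross=-23.747)
ex = (C−B)/|BC| = (0.2732,-0.9620); ey = (0.9620,0.2732)
P = B + 1.84·ex + -2.01·ey = (1.5576,-2.5805)

1.56 -2.58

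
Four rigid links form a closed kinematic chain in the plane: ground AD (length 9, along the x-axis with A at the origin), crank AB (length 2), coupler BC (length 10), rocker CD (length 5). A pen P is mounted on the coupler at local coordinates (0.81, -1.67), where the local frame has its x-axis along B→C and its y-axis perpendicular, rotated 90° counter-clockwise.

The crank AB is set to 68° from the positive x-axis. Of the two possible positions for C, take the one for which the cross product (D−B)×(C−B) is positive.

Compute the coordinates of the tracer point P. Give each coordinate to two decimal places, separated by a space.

A=(0,0), D=(9.00,0)
B = A + 2.00·(cos68°, sin68°) = (0.7492, 1.8544)
|BD| = 8.4566
circle(B,10.00) ∩ circle(D,5.00): a=8.6627, h=4.9958
  candidates: C₊=(10.2966,4.8290) cross=42.247; C₋=(8.1056,-4.9194) cross=-42.247
  mode + wants cross > 0 → take C=(10.2966,4.8290) (cross=42.247)
ex = (C−B)/|BC| = (0.9547,0.2975); ey = (-0.2975,0.9547)
P = B + 0.81·ex + -1.67·ey = (2.0193,0.5009)

2.02 0.50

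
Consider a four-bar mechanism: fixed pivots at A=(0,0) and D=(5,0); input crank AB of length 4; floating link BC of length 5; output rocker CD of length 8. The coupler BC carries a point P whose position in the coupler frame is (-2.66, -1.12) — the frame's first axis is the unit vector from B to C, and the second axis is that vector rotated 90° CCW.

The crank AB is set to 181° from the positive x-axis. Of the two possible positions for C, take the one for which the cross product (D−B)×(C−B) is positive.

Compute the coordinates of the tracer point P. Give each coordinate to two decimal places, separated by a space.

-4.23 -2.95

A=(0,0), D=(5.00,0)
B = A + 4.00·(cos181°, sin181°) = (-3.9994, -0.0698)
|BD| = 8.9997
circle(B,5.00) ∩ circle(D,8.00): a=2.3331, h=4.4223
  candidates: C₊=(-1.7007,4.3705) cross=39.799; C₋=(-1.6321,-4.4739) cross=-39.799
  mode + wants cross > 0 → take C=(-1.7007,4.3705) (cross=39.799)
ex = (C−B)/|BC| = (0.4597,0.8881); ey = (-0.8881,0.4597)
P = B + -2.66·ex + -1.12·ey = (-4.2277,-2.9469)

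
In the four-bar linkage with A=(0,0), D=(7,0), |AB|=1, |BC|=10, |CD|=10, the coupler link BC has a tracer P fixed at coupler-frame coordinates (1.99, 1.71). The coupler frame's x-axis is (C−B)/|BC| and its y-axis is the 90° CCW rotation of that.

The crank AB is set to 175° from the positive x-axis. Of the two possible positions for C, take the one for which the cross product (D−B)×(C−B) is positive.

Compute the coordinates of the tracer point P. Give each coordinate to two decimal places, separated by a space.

-1.74 2.60

A=(0,0), D=(7.00,0)
B = A + 1.00·(cos175°, sin175°) = (-0.9962, 0.0872)
|BD| = 7.9967
circle(B,10.00) ∩ circle(D,10.00): a=3.9983, h=9.1659
  candidates: C₊=(3.1018,9.2089) cross=73.296; C₋=(2.9020,-9.1218) cross=-73.296
  mode + wants cross > 0 → take C=(3.1018,9.2089) (cross=73.296)
ex = (C−B)/|BC| = (0.4098,0.9122); ey = (-0.9122,0.4098)
P = B + 1.99·ex + 1.71·ey = (-1.7405,2.6031)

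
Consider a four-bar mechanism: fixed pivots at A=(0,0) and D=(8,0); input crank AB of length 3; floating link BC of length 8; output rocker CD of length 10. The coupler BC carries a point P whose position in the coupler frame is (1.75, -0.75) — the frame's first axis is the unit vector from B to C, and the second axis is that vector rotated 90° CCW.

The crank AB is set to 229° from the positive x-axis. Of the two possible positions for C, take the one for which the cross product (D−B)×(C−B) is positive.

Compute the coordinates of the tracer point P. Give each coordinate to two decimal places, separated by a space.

-0.87 -0.71

A=(0,0), D=(8.00,0)
B = A + 3.00·(cos229°, sin229°) = (-1.9682, -2.2641)
|BD| = 10.2221
circle(B,8.00) ∩ circle(D,10.00): a=3.3501, h=7.2647
  candidates: C₊=(-0.3103,5.5622) cross=74.261; C₋=(2.9079,-8.6064) cross=-74.261
  mode + wants cross > 0 → take C=(-0.3103,5.5622) (cross=74.261)
ex = (C−B)/|BC| = (0.2072,0.9783); ey = (-0.9783,0.2072)
P = B + 1.75·ex + -0.75·ey = (-0.8718,-0.7075)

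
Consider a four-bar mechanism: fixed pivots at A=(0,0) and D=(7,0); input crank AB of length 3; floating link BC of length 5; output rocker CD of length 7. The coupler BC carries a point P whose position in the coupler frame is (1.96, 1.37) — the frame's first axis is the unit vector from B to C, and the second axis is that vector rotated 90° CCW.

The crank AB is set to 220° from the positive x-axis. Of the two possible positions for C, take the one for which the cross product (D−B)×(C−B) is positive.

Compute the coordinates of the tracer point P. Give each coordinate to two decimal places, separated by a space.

A=(0,0), D=(7.00,0)
B = A + 3.00·(cos220°, sin220°) = (-2.2981, -1.9284)
|BD| = 9.4960
circle(B,5.00) ∩ circle(D,7.00): a=3.4843, h=3.5860
  candidates: C₊=(0.3854,2.2905) cross=34.053; C₋=(1.8418,-4.7321) cross=-34.053
  mode + wants cross > 0 → take C=(0.3854,2.2905) (cross=34.053)
ex = (C−B)/|BC| = (0.5367,0.8438); ey = (-0.8438,0.5367)
P = B + 1.96·ex + 1.37·ey = (-2.4022,0.4607)

-2.40 0.46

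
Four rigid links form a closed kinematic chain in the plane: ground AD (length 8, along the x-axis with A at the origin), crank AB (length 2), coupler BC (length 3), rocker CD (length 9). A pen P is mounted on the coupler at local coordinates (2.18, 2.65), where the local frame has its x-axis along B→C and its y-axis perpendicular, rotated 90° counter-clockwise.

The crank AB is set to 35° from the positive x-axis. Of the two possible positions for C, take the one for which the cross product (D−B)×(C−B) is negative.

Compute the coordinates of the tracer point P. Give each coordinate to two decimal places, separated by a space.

0.99 -2.22

A=(0,0), D=(8.00,0)
B = A + 2.00·(cos35°, sin35°) = (1.6383, 1.1472)
|BD| = 6.4643
circle(B,3.00) ∩ circle(D,9.00): a=-2.3369, h=1.8812
  candidates: C₊=(-0.3277,3.4132) cross=12.161; C₋=(-0.9953,-0.2895) cross=-12.161
  mode - wants cross < 0 → take C=(-0.9953,-0.2895) (cross=-12.161)
ex = (C−B)/|BC| = (-0.8779,-0.4789); ey = (0.4789,-0.8779)
P = B + 2.18·ex + 2.65·ey = (0.9935,-2.2232)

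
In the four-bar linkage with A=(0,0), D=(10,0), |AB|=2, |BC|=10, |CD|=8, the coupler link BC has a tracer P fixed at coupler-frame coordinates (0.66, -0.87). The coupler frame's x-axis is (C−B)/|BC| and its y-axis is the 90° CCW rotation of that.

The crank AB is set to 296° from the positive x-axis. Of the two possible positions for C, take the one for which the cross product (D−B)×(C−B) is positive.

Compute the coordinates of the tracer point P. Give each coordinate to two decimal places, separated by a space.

1.96 -1.66

A=(0,0), D=(10.00,0)
B = A + 2.00·(cos296°, sin296°) = (0.8767, -1.7976)
|BD| = 9.2987
circle(B,10.00) ∩ circle(D,8.00): a=6.5851, h=7.5257
  candidates: C₊=(5.8828,6.8592) cross=69.979; C₋=(8.7925,-7.9083) cross=-69.979
  mode + wants cross > 0 → take C=(5.8828,6.8592) (cross=69.979)
ex = (C−B)/|BC| = (0.5006,0.8657); ey = (-0.8657,0.5006)
P = B + 0.66·ex + -0.87·ey = (1.9603,-1.6618)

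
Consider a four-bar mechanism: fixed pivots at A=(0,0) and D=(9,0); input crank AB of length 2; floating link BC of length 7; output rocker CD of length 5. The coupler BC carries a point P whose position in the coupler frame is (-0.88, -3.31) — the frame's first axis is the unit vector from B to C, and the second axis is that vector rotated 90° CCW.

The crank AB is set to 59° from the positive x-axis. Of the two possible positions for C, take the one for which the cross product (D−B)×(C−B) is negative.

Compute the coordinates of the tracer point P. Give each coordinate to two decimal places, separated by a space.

-2.06 0.25

A=(0,0), D=(9.00,0)
B = A + 2.00·(cos59°, sin59°) = (1.0301, 1.7143)
|BD| = 8.1522
circle(B,7.00) ∩ circle(D,5.00): a=5.5481, h=4.2683
  candidates: C₊=(7.3517,4.7205) cross=34.796; C₋=(5.5565,-3.6253) cross=-34.796
  mode - wants cross < 0 → take C=(5.5565,-3.6253) (cross=-34.796)
ex = (C−B)/|BC| = (0.6466,-0.7628); ey = (0.7628,0.6466)
P = B + -0.88·ex + -3.31·ey = (-2.0638,0.2452)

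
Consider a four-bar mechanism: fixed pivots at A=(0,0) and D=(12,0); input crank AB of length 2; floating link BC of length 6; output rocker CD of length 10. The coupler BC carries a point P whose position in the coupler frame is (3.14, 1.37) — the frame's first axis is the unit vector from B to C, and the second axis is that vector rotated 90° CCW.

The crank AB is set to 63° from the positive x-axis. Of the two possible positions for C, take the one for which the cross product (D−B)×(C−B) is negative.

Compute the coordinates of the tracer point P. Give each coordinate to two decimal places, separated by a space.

A=(0,0), D=(12.00,0)
B = A + 2.00·(cos63°, sin63°) = (0.9080, 1.7820)
|BD| = 11.2343
circle(B,6.00) ∩ circle(D,10.00): a=2.7687, h=5.3230
  candidates: C₊=(4.4860,6.5984) cross=59.800; C₋=(2.7973,-3.9128) cross=-59.800
  mode - wants cross < 0 → take C=(2.7973,-3.9128) (cross=-59.800)
ex = (C−B)/|BC| = (0.3149,-0.9491); ey = (0.9491,0.3149)
P = B + 3.14·ex + 1.37·ey = (3.1970,-0.7669)

3.20 -0.77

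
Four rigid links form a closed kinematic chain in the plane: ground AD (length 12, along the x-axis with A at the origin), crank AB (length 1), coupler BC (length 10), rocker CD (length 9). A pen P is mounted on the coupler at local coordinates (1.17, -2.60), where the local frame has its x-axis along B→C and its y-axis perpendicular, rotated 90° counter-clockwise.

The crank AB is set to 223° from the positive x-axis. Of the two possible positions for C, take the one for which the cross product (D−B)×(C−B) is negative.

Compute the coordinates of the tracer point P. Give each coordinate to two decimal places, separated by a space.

A=(0,0), D=(12.00,0)
B = A + 1.00·(cos223°, sin223°) = (-0.7314, -0.6820)
|BD| = 12.7496
circle(B,10.00) ∩ circle(D,9.00): a=7.1199, h=7.0219
  candidates: C₊=(6.0028,6.7107) cross=89.526; C₋=(6.7540,-7.3130) cross=-89.526
  mode - wants cross < 0 → take C=(6.7540,-7.3130) (cross=-89.526)
ex = (C−B)/|BC| = (0.7485,-0.6631); ey = (0.6631,0.7485)
P = B + 1.17·ex + -2.60·ey = (-1.5796,-3.4040)

-1.58 -3.40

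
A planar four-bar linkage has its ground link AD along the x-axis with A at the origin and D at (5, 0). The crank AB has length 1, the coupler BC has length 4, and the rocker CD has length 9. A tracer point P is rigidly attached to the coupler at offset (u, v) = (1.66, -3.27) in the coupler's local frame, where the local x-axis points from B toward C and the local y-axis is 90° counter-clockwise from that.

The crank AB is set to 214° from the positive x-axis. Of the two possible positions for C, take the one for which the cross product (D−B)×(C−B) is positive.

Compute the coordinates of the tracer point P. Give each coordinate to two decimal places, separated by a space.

A=(0,0), D=(5.00,0)
B = A + 1.00·(cos214°, sin214°) = (-0.8290, -0.5592)
|BD| = 5.8558
circle(B,4.00) ∩ circle(D,9.00): a=-2.6222, h=3.0206
  candidates: C₊=(-3.7277,2.1972) cross=17.688; C₋=(-3.1508,-3.8164) cross=-17.688
  mode + wants cross > 0 → take C=(-3.7277,2.1972) (cross=17.688)
ex = (C−B)/|BC| = (-0.7247,0.6891); ey = (-0.6891,-0.7247)
P = B + 1.66·ex + -3.27·ey = (0.2214,2.9544)

0.22 2.95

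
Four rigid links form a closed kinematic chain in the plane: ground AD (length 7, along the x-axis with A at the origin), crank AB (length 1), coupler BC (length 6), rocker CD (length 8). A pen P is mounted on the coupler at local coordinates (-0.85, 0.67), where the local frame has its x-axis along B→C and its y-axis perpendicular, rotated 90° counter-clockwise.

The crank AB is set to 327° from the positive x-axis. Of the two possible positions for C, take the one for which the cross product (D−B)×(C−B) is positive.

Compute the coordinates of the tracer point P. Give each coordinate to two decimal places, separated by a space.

A=(0,0), D=(7.00,0)
B = A + 1.00·(cos327°, sin327°) = (0.8387, -0.5446)
|BD| = 6.1854
circle(B,6.00) ∩ circle(D,8.00): a=0.8293, h=5.9424
  candidates: C₊=(1.1415,5.4477) cross=36.756; C₋=(2.1880,-6.3910) cross=-36.756
  mode + wants cross > 0 → take C=(1.1415,5.4477) (cross=36.756)
ex = (C−B)/|BC| = (0.0505,0.9987); ey = (-0.9987,0.0505)
P = B + -0.85·ex + 0.67·ey = (0.1266,-1.3597)

0.13 -1.36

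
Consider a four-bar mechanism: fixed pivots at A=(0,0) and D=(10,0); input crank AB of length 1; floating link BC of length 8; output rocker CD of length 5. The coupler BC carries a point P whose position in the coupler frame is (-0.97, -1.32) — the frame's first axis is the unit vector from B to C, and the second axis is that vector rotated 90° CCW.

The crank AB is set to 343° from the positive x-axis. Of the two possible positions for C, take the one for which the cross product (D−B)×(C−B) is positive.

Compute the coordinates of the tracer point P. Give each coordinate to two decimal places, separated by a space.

0.93 -1.93

A=(0,0), D=(10.00,0)
B = A + 1.00·(cos343°, sin343°) = (0.9563, -0.2924)
|BD| = 9.0484
circle(B,8.00) ∩ circle(D,5.00): a=6.6793, h=4.4031
  candidates: C₊=(7.4898,4.3242) cross=39.841; C₋=(7.7744,-4.4773) cross=-39.841
  mode + wants cross > 0 → take C=(7.4898,4.3242) (cross=39.841)
ex = (C−B)/|BC| = (0.8167,0.5771); ey = (-0.5771,0.8167)
P = B + -0.97·ex + -1.32·ey = (0.9259,-1.9302)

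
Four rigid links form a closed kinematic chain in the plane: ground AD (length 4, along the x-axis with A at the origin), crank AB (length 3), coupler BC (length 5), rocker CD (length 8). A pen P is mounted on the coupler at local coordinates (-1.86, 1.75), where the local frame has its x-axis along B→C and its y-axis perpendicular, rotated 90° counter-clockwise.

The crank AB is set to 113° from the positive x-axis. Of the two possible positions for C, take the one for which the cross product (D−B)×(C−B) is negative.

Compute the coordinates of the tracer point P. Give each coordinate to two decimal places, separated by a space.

A=(0,0), D=(4.00,0)
B = A + 3.00·(cos113°, sin113°) = (-1.1722, 2.7615)
|BD| = 5.8632
circle(B,5.00) ∩ circle(D,8.00): a=-0.3942, h=4.9844
  candidates: C₊=(0.8277,7.3441) cross=29.225; C₋=(-3.8675,-1.4498) cross=-29.225
  mode - wants cross < 0 → take C=(-3.8675,-1.4498) (cross=-29.225)
ex = (C−B)/|BC| = (-0.5391,-0.8423); ey = (0.8423,-0.5391)
P = B + -1.86·ex + 1.75·ey = (1.3044,3.3848)

1.30 3.38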